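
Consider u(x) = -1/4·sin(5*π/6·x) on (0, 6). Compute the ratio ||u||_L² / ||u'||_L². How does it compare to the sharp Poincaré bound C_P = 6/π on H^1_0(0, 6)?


||u||_L² / ||u'||_L² = 6/(5*π) < C_P = 6/π.

u(x) = -1/4·sin(5*π/6·x), so u'(x) = -5*π*cos(5*π*x/6)/24.
Writing u(x) = A·sin(kπx/L) with A = -1/4 and k = 5, use ∫_0^L sin²(kπx/L) dx = L/2 and ∫_0^L cos²(kπx/L) dx = L/2.
u² = 1/16·sin²(5*π/6·x) and (u')² = 25*π^2/576·cos²(5*π/6·x), and each of sin², cos² integrates to L/2 = 3 over (0, 6).
∫_0^6 u² dx = 3/16, so ||u||_L² = sqrt(3)/4.
∫_0^6 (u')² dx = 25*π^2/192, so ||u'||_L² = 5*sqrt(3)*π/24.
Ratio ||u||_L² / ||u'||_L² = 6/(5*π).
Sharp Poincaré constant on H^1_0(0, 6) is C_P = L/π = 6/π, achieved by sin(π/6·x).
This is the k = 5 harmonic; the ratio L/(kπ) is strictly less than C_P = L/π, consistent with the sharp inequality ||u||_L² ≤ C_P ||u'||_L².


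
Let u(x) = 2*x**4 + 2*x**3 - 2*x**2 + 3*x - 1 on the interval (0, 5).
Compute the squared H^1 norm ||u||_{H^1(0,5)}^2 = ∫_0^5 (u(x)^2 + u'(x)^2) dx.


||u||_{H^1}^2 = 137253275/63

The H^1 norm (squared) on an interval (0, L) is
  ||u||_{H^1}^2 = ∫_0^L u(x)^2 dx + ∫_0^L u'(x)^2 dx.
Compute u'(x) = 8*x**3 + 6*x**2 - 4*x + 3.
Then u(x)^2 = 4*x**8 + 8*x**7 - 4*x**6 + 4*x**5 + 12*x**4 - 16*x**3 + 13*x**2 - 6*x + 1 and u'(x)^2 = 64*x**6 + 96*x**5 - 28*x**4 + 52*x**2 - 24*x + 9.
Integrate each monomial from 0 to 5 using ∫_0^5 c·x^n dx = c·5^(n+1)/(n+1):
  ∫_0^5 u(x)^2 dx = ∫_0^5 (4*x^8 + 8*x^7 - 4*x^6 + 4*x^5 + 12*x^4 - 16*x^3 + 13*x^2 - 6*x + 1) dx. Term by term:
    ∫_0^5 4*x^8 dx = 7812500/9;  ∫_0^5 8*x^7 dx = 390625;  ∫_0^5 -4*x^6 dx = -312500/7;
    ∫_0^5 4*x^5 dx = 31250/3;  ∫_0^5 12*x^4 dx = 7500;  ∫_0^5 -16*x^3 dx = -2500;
    ∫_0^5 13*x^2 dx = 1625/3;  ∫_0^5 -6*x dx = -75;  ∫_0^5 1 dx = 5.
  Sum: 7812500/9 + 390625 − 312500/7 + 31250/3 + 7500 − 2500 + 1625/3 − 75 + 5 = 77485340/63.
  ∫_0^5 u'(x)^2 dx = ∫_0^5 (64*x^6 + 96*x^5 - 28*x^4 + 52*x^2 - 24*x + 9) dx. Term by term:
    ∫_0^5 64*x^6 dx = 5000000/7;  ∫_0^5 96*x^5 dx = 250000;  ∫_0^5 -28*x^4 dx = -17500;
    ∫_0^5 52*x^2 dx = 6500/3;  ∫_0^5 -24*x dx = -300;  ∫_0^5 9 dx = 45.
  Sum: 5000000/7 + 250000 − 17500 + 6500/3 − 300 + 45 = 19922645/21.
Adding: ||u||_{H^1}^2 = 77485340/63 + 19922645/21 = 137253275/63.


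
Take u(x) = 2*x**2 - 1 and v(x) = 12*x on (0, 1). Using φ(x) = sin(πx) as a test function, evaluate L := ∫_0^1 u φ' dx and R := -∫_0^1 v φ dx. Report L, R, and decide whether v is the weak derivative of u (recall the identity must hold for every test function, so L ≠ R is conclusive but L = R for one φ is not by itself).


LHS = -4/π, RHS = -12/π. No, v is not the weak derivative of u.

u(x) = 2*x**2 - 1, classical derivative u'(x) = 4*x.
φ(x) = sin(πx), so φ'(x) = π*cos(π*x).
Note φ(0) = φ(1) = 0, so the boundary term u·φ vanishes.
LHS = ∫_0^1 u(x) φ'(x) dx = ∫_0^1 (2*π*x^2*cos(π*x) - π*cos(π*x)) dx. Term by term:
  ∫_0^1 -π*cos(π*x) dx = 0;  ∫_0^1 2*π*x^2*cos(π*x) dx = -4/π.
Sum: 0 − 4/π = -4/π.
So LHS = -4/π.
∫_0^1 v(x) φ(x) dx = ∫_0^1 (12*x*sin(π*x)) dx. Term by term:
  ∫_0^1 12*x*sin(π*x) dx = 12/π.
So RHS = -∫_0^1 v(x) φ(x) dx = -12/π.
LHS − RHS = 8/π ≠ 0, so the identity fails.
(For a valid weak derivative the identity must hold for EVERY test function, in particular this one. The failure shows v is NOT the weak derivative of u.)
Correct weak derivative would be u'(x) = 4*x.


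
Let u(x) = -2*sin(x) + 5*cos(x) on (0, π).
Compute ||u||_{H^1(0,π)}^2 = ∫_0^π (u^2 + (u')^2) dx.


||u||_{H^1(0,π)}^2 = 29*π

u'(x) = -5*sin(x) - 2*cos(x).
Expand u² and (u')² and integrate term by term on (0, π), using: for integers n ≥ 1, ∫_0^π sin²(nx) dx = ∫_0^π cos²(nx) dx = π/2; for n ≠ n', ∫_0^π sin(nx)sin(n'x) dx = ∫_0^π cos(nx)cos(n'x) dx = 0; and by product-to-sum, ∫_0^π sin(nx)cos(n'x) dx = ½∫_0^π [sin((n+n')x) + sin((n−n')x)] dx, which is 0 when n+n' is even and 2n/(n²−n'²) when n+n' is odd (it need not vanish on (0, π)).
  u² squared terms: (-2)²·∫sin(x)² dx = 4·π/2 = 2*π;  (5)²·∫cos(x)² dx = 25·π/2 = 25*π/2.
  u² cross terms: 2·(-2)·(5)·∫sin(x)·cos(x) dx = -20·(0) = 0.
  So ∫_0^π u² dx = 2*π + 25*π/2 + 0 = 29*π/2.
  (u')² squared terms: (-5)²·∫sin(x)² dx = 25·π/2 = 25*π/2;  (-2)²·∫cos(x)² dx = 4·π/2 = 2*π.
  (u')² cross terms: 2·(-5)·(-2)·∫sin(x)·cos(x) dx = 20·(0) = 0.
  So ∫_0^π (u')² dx = 25*π/2 + 2*π + 0 = 29*π/2.
||u||_{H^1}^2 = (29*π/2) + (29*π/2) = 29*π.


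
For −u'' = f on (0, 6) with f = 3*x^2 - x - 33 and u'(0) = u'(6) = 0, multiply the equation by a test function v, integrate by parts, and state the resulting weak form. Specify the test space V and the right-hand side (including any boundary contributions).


V = H^1(0, 6) (no boundary constraint on v; u is determined up to an additive constant); weak form: ∫_0^6 u'v' dx = ∫_0^6 (3*x^2 - x - 33) v dx for all v ∈ V.

Multiply both sides by a test function v and integrate from 0 to 6:
  ∫_0^6 −u''(x) v(x) dx = ∫_0^6 f(x) v(x) dx.
Integrate the LHS by parts once:
  ∫_0^6 −u'' v dx = −[u'(x) v(x)]_0^6 + ∫_0^6 u'(x) v'(x) dx.
Thus ∫_0^6 u'(x) v'(x) dx = ∫_0^6 f(x) v(x) dx + [u'(x) v(x)]_0^6.
Choose V so that boundary terms are either known or forced to vanish.
u has homogeneous Neumann: u'(0) = u'(6) = 0. So [u' v]_0^6 = 0·v(6) − 0·v(0) = 0 for any v; take V = H^1(0, 6).
Weak formulation: find u (satisfying any essential BC) such that ∫_0^6 u'(x) v'(x) dx = ∫_0^6 f v dx for all v ∈ V (homogeneous Neumann, so boundary terms vanish).
Substituting f(x) = 3*x^2 - x - 33, the right-hand side is ∫_0^6 (3*x^2 - x - 33) v dx.
Compatibility check (pure Neumann): taking v ≡ 1 ∈ V gives 0 = ∫_0^6 f dx + (0) − (0), i.e. ∫_0^6 f dx must equal u'(0) − u'(6) = 0. Indeed ∫_0^6 (3*x^2 - x - 33) dx = 0, so the data are compatible. The solution is then unique only up to an additive constant (fix it e.g. by requiring ∫_0^6 u dx = 0).


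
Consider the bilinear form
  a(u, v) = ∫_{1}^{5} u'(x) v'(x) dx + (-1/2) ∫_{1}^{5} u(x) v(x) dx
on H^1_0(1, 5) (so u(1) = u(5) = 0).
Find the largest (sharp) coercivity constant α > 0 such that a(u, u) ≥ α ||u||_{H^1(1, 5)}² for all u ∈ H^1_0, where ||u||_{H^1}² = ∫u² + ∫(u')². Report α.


α = (-8 + π^2)/(π^2 + 16)

Coercivity of a(·,·) on H^1_0(1, 5) means a(u, u) ≥ α ||u||_{H^1}² for every u ∈ H^1_0.
The interval has length L = 4, and Poincaré/coercivity depend only on L. Here a(u, u) = ∫(u')² + (-1/2)·∫u².
Here c = -1/2 < 0 with |c| < (π/L)² = π^2/16, so coercivity still holds. The condition a(u,u) ≥ α||u||_{H^1}² reads (1−α)∫(u')² ≥ (α−c)∫u². Any admissible α is ≤ 1 (rapidly oscillating u have ∫u²/∫(u')² → 0), and α = 1 would force 0 ≥ (1−c)∫u², impossible since c < 1; so 1−α > 0. By the sharp Poincaré inequality on H^1_0 of an interval of length L, ∫(u')² ≥ (π/L)²∫u² with equality for the first sine mode sin(π(x−x₀)/L) (x₀ the left endpoint), so the inequality holds for all u iff (1−α)(π/L)² ≥ α − c, i.e. α ≤ ((π/L)² + c)/((π/L)² + 1) = (1 + c(L/π)²)/(1 + (L/π)²). (Direct route, valid since c ≤ 0: Poincaré gives c∫u² ≥ c(L/π)²∫(u')², so a(u,u) ≥ (1 + c(L/π)²)∫(u')², while ||u||_{H^1}² ≤ (1 + (L/π)²)∫(u')²; dividing yields the same α.) With (π/L)² = π^2/16 and c = -1/2, the largest admissible constant is α = ((π/L)² + c)/((π/L)² + 1).
Simplifying, α = (-8 + π^2)/(π^2 + 16).


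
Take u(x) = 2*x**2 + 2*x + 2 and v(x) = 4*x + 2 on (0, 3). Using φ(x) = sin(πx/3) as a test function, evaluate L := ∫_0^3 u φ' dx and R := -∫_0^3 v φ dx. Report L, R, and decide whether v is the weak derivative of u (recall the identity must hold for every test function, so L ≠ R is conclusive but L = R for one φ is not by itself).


LHS = -48/π, RHS = -48/π. Yes, v = u' weakly.

u(x) = 2*x**2 + 2*x + 2, classical derivative u'(x) = 4*x + 2.
φ(x) = sin(πx/3), so φ'(x) = π*cos(π*x/3)/3.
Note φ(0) = φ(3) = 0, so the boundary term u·φ vanishes.
LHS = ∫_0^3 u(x) φ'(x) dx = ∫_0^3 (2*π*x^2*cos(π*x/3)/3 + 2*π*x*cos(π*x/3)/3 + 2*π*cos(π*x/3)/3) dx. Term by term:
  ∫_0^3 2*π*cos(π*x/3)/3 dx = 0;  ∫_0^3 2*π*x*cos(π*x/3)/3 dx = -12/π;  ∫_0^3 2*π*x^2*cos(π*x/3)/3 dx = -36/π.
Sum: 0 − 12/π − 36/π = -48/π.
So LHS = -48/π.
∫_0^3 v(x) φ(x) dx = ∫_0^3 (4*x*sin(π*x/3) + 2*sin(π*x/3)) dx. Term by term:
  ∫_0^3 2*sin(π*x/3) dx = 12/π;  ∫_0^3 4*x*sin(π*x/3) dx = 36/π.
Sum: 12/π + 36/π = 48/π.
So RHS = -∫_0^3 v(x) φ(x) dx = -48/π.
LHS = RHS, so the identity holds for this test φ.
Moreover u is smooth here and v(x) = u'(x) = 4*x + 2 pointwise, so the identity holds for every test function. Hence v is the weak derivative of u.


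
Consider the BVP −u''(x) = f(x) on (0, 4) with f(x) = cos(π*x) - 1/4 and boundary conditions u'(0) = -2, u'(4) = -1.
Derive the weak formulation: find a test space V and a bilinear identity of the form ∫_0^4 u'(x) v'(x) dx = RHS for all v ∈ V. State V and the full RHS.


V = H^1(0, 4) (v unrestricted at boundary; u is determined up to an additive constant); weak form: ∫_0^4 u'v' dx = ∫_0^4 (cos(π*x) - 1/4) v dx − v(4) + 2·v(0) for all v ∈ V.

Multiply both sides by a test function v and integrate from 0 to 4:
  ∫_0^4 −u''(x) v(x) dx = ∫_0^4 f(x) v(x) dx.
Integrate the LHS by parts once:
  ∫_0^4 −u'' v dx = −[u'(x) v(x)]_0^4 + ∫_0^4 u'(x) v'(x) dx.
Thus ∫_0^4 u'(x) v'(x) dx = ∫_0^4 f(x) v(x) dx + [u'(x) v(x)]_0^4.
Choose V so that boundary terms are either known or forced to vanish.
u has inhomogeneous Neumann u'(0) = -2, u'(4) = -1. [u' v]_0^4 = (-1)·v(4) − (-2)·v(0) = − v(4) + 2·v(0). Take V = H^1(0, 4); boundary term becomes part of RHS.
Weak formulation: find u (satisfying any essential BC) such that ∫_0^4 u'(x) v'(x) dx = ∫_0^4 f v dx − v(4) + 2·v(0) for all v ∈ V (Neumann data are natural BCs: they enter the RHS as boundary terms).
Substituting f(x) = cos(π*x) - 1/4, the right-hand side is ∫_0^4 (cos(π*x) - 1/4) v dx − v(4) + 2·v(0).
Compatibility check (pure Neumann): taking v ≡ 1 ∈ V gives 0 = ∫_0^4 f dx + (-1) − (-2), i.e. ∫_0^4 f dx must equal u'(0) − u'(4) = -1. Indeed ∫_0^4 (cos(π*x) - 1/4) dx = -1, so the data are compatible. The solution is then unique only up to an additive constant (fix it e.g. by requiring ∫_0^4 u dx = 0).


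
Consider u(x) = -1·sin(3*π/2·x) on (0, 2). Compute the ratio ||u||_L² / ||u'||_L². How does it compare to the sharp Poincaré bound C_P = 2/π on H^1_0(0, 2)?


||u||_L² / ||u'||_L² = 2/(3*π) < C_P = 2/π.

u(x) = -1·sin(3*π/2·x), so u'(x) = -3*π*cos(3*π*x/2)/2.
Writing u(x) = A·sin(kπx/L) with A = -1 and k = 3, use ∫_0^L sin²(kπx/L) dx = L/2 and ∫_0^L cos²(kπx/L) dx = L/2.
u² = 1·sin²(3*π/2·x) and (u')² = 9*π^2/4·cos²(3*π/2·x), and each of sin², cos² integrates to L/2 = 1 over (0, 2).
∫_0^2 u² dx = 1, so ||u||_L² = 1.
∫_0^2 (u')² dx = 9*π^2/4, so ||u'||_L² = 3*π/2.
Ratio ||u||_L² / ||u'||_L² = 2/(3*π).
Sharp Poincaré constant on H^1_0(0, 2) is C_P = L/π = 2/π, achieved by sin(π/2·x).
This is the k = 3 harmonic; the ratio L/(kπ) is strictly less than C_P = L/π, consistent with the sharp inequality ||u||_L² ≤ C_P ||u'||_L².


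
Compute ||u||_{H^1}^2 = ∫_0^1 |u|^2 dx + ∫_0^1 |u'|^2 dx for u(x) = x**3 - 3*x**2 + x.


||u||_{H^1}^2 = 83/42

The H^1 norm (squared) on an interval (0, L) is
  ||u||_{H^1}^2 = ∫_0^L u(x)^2 dx + ∫_0^L u'(x)^2 dx.
Compute u'(x) = 3*x**2 - 6*x + 1.
Then u(x)^2 = x**6 - 6*x**5 + 11*x**4 - 6*x**3 + x**2 and u'(x)^2 = 9*x**4 - 36*x**3 + 42*x**2 - 12*x + 1.
Integrate each monomial from 0 to 1 using ∫_0^1 c·x^n dx = c·1^(n+1)/(n+1):
  ∫_0^1 u(x)^2 dx = ∫_0^1 (x^6 - 6*x^5 + 11*x^4 - 6*x^3 + x^2) dx. Term by term:
    ∫_0^1 x^6 dx = 1/7;  ∫_0^1 -6*x^5 dx = -1;  ∫_0^1 11*x^4 dx = 11/5;
    ∫_0^1 -6*x^3 dx = -3/2;  ∫_0^1 x^2 dx = 1/3.
  Sum: 1/7 − 1 + 11/5 − 3/2 + 1/3 = 37/210.
  ∫_0^1 u'(x)^2 dx = ∫_0^1 (9*x^4 - 36*x^3 + 42*x^2 - 12*x + 1) dx. Term by term:
    ∫_0^1 9*x^4 dx = 9/5;  ∫_0^1 -36*x^3 dx = -9;  ∫_0^1 42*x^2 dx = 14;
    ∫_0^1 -12*x dx = -6;  ∫_0^1 1 dx = 1.
  Sum: 9/5 − 9 + 14 − 6 + 1 = 9/5.
Adding: ||u||_{H^1}^2 = 37/210 + 9/5 = 83/42.


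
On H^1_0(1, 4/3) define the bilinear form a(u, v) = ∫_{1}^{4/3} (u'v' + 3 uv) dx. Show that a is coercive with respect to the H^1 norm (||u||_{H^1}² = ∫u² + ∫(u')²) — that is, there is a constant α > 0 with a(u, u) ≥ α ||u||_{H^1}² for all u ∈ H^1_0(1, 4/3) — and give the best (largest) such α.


α = 1

Coercivity of a(·,·) on H^1_0(1, 4/3) means a(u, u) ≥ α ||u||_{H^1}² for every u ∈ H^1_0.
The interval has length L = 1/3, and Poincaré/coercivity depend only on L. Here a(u, u) = ∫(u')² + (3)·∫u².
Here c = 3 ≥ 1, so a(u,u) = ∫(u')² + c∫u² ≥ ∫(u')² + ∫u² = ||u||_{H^1}², i.e. α = 1 works. No larger α is possible: a(u,u) ≥ α||u||_{H^1}² means (1−α)∫(u')² ≥ (α−c)∫u², and for the modes u_n = sin(nπ(x−x₀)/L) (x₀ the left endpoint) one has ∫u_n²/∫(u_n')² = (L/(nπ))² → 0, so a(u_n,u_n)/||u_n||_{H^1}² → 1. Hence the optimal constant is α = 1.
Therefore α = 1.


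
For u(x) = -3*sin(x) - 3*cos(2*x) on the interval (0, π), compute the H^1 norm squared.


||u||_{H^1(0,π)}^2 = -60 + 63*π/2

u'(x) = 6*sin(2*x) - 3*cos(x).
Expand u² and (u')² and integrate term by term on (0, π), using: for integers n ≥ 1, ∫_0^π sin²(nx) dx = ∫_0^π cos²(nx) dx = π/2; for n ≠ n', ∫_0^π sin(nx)sin(n'x) dx = ∫_0^π cos(nx)cos(n'x) dx = 0; and by product-to-sum, ∫_0^π sin(nx)cos(n'x) dx = ½∫_0^π [sin((n+n')x) + sin((n−n')x)] dx, which is 0 when n+n' is even and 2n/(n²−n'²) when n+n' is odd (it need not vanish on (0, π)).
  u² squared terms: (-3)²·∫cos(2x)² dx = 9·π/2 = 9*π/2;  (-3)²·∫sin(x)² dx = 9·π/2 = 9*π/2.
  u² cross terms: 2·(-3)·(-3)·∫cos(2x)·sin(x) dx = 18·(-2/3) = -12.
  So ∫_0^π u² dx = 9*π/2 + 9*π/2 − 12 = -12 + 9*π.
  (u')² squared terms: (-3)²·∫cos(x)² dx = 9·π/2 = 9*π/2;  (6)²·∫sin(2x)² dx = 36·π/2 = 18*π.
  (u')² cross terms: 2·(-3)·(6)·∫cos(x)·sin(2x) dx = -36·(4/3) = -48.
  So ∫_0^π (u')² dx = 9*π/2 + 18*π − 48 = -48 + 45*π/2.
||u||_{H^1}^2 = (-12 + 9*π) + (-48 + 45*π/2) = -60 + 63*π/2.


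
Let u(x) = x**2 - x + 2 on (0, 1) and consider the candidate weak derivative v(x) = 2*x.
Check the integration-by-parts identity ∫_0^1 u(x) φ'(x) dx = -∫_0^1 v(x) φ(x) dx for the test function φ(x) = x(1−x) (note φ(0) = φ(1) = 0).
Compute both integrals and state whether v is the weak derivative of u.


LHS = 0, RHS = -1/6. No, v is not the weak derivative of u.

u(x) = x**2 - x + 2, classical derivative u'(x) = 2*x - 1.
φ(x) = x(1−x), so φ'(x) = 1 - 2*x.
Note φ(0) = φ(1) = 0, so the boundary term u·φ vanishes.
LHS = ∫_0^1 u(x) φ'(x) dx = ∫_0^1 (-2*x^3 + 3*x^2 - 5*x + 2) dx. Term by term:
  ∫_0^1 -2*x^3 dx = -1/2;  ∫_0^1 3*x^2 dx = 1;  ∫_0^1 -5*x dx = -5/2;
  ∫_0^1 2 dx = 2.
Sum: -1/2 + 1 − 5/2 + 2 = 0.
So LHS = 0.
∫_0^1 v(x) φ(x) dx = ∫_0^1 (-2*x^3 + 2*x^2) dx. Term by term:
  ∫_0^1 -2*x^3 dx = -1/2;  ∫_0^1 2*x^2 dx = 2/3.
Sum: -1/2 + 2/3 = 1/6.
So RHS = -∫_0^1 v(x) φ(x) dx = -1/6.
LHS − RHS = 1/6 ≠ 0, so the identity fails.
(For a valid weak derivative the identity must hold for EVERY test function, in particular this one. The failure shows v is NOT the weak derivative of u.)
Correct weak derivative would be u'(x) = 2*x - 1.


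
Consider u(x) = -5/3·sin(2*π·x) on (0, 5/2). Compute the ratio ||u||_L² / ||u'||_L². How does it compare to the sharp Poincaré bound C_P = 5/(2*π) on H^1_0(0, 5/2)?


||u||_L² / ||u'||_L² = 1/(2*π) < C_P = 5/(2*π).

u(x) = -5/3·sin(2*π·x), so u'(x) = -10*π*cos(2*π*x)/3.
Writing u(x) = A·sin(kπx/L) with A = -5/3 and k = 5, use ∫_0^L sin²(kπx/L) dx = L/2 and ∫_0^L cos²(kπx/L) dx = L/2.
u² = 25/9·sin²(2*π·x) and (u')² = 100*π^2/9·cos²(2*π·x), and each of sin², cos² integrates to L/2 = 5/4 over (0, 5/2).
∫_0^5/2 u² dx = 125/36, so ||u||_L² = 5*sqrt(5)/6.
∫_0^5/2 (u')² dx = 125*π^2/9, so ||u'||_L² = 5*sqrt(5)*π/3.
Ratio ||u||_L² / ||u'||_L² = 1/(2*π).
Sharp Poincaré constant on H^1_0(0, 5/2) is C_P = L/π = 5/(2*π), achieved by sin(2*π/5·x).
This is the k = 5 harmonic; the ratio L/(kπ) is strictly less than C_P = L/π, consistent with the sharp inequality ||u||_L² ≤ C_P ||u'||_L².


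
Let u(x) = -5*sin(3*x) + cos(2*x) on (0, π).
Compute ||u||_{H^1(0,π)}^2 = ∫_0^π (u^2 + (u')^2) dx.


||u||_{H^1(0,π)}^2 = -60 + 255*π/2

u'(x) = -2*sin(2*x) - 15*cos(3*x).
Expand u² and (u')² and integrate term by term on (0, π), using: for integers n ≥ 1, ∫_0^π sin²(nx) dx = ∫_0^π cos²(nx) dx = π/2; for n ≠ n', ∫_0^π sin(nx)sin(n'x) dx = ∫_0^π cos(nx)cos(n'x) dx = 0; and by product-to-sum, ∫_0^π sin(nx)cos(n'x) dx = ½∫_0^π [sin((n+n')x) + sin((n−n')x)] dx, which is 0 when n+n' is even and 2n/(n²−n'²) when n+n' is odd (it need not vanish on (0, π)).
  u² squared terms: (-5)²·∫sin(3x)² dx = 25·π/2 = 25*π/2;  (1)²·∫cos(2x)² dx = 1·π/2 = π/2.
  u² cross terms: 2·(-5)·(1)·∫sin(3x)·cos(2x) dx = -10·(6/5) = -12.
  So ∫_0^π u² dx = 25*π/2 + π/2 − 12 = -12 + 13*π.
  (u')² squared terms: (-15)²·∫cos(3x)² dx = 225·π/2 = 225*π/2;  (-2)²·∫sin(2x)² dx = 4·π/2 = 2*π.
  (u')² cross terms: 2·(-15)·(-2)·∫cos(3x)·sin(2x) dx = 60·(-4/5) = -48.
  So ∫_0^π (u')² dx = 225*π/2 + 2*π − 48 = -48 + 229*π/2.
||u||_{H^1}^2 = (-12 + 13*π) + (-48 + 229*π/2) = -60 + 255*π/2.


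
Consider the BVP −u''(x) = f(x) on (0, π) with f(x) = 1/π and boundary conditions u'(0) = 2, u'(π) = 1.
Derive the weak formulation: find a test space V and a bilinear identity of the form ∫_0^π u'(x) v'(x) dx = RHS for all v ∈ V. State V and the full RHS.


V = H^1(0, π) (v unrestricted at boundary; u is determined up to an additive constant); weak form: ∫_0^π u'v' dx = ∫_0^π (1/π) v dx + v(π) − 2·v(0) for all v ∈ V.

Multiply both sides by a test function v and integrate from 0 to π:
  ∫_0^π −u''(x) v(x) dx = ∫_0^π f(x) v(x) dx.
Integrate the LHS by parts once:
  ∫_0^π −u'' v dx = −[u'(x) v(x)]_0^π + ∫_0^π u'(x) v'(x) dx.
Thus ∫_0^π u'(x) v'(x) dx = ∫_0^π f(x) v(x) dx + [u'(x) v(x)]_0^π.
Choose V so that boundary terms are either known or forced to vanish.
u has inhomogeneous Neumann u'(0) = 2, u'(π) = 1. [u' v]_0^π = (1)·v(π) − (2)·v(0) = v(π) − 2·v(0). Take V = H^1(0, π); boundary term becomes part of RHS.
Weak formulation: find u (satisfying any essential BC) such that ∫_0^π u'(x) v'(x) dx = ∫_0^π f v dx + v(π) − 2·v(0) for all v ∈ V (Neumann data are natural BCs: they enter the RHS as boundary terms).
Substituting f(x) = 1/π, the right-hand side is ∫_0^π (1/π) v dx + v(π) − 2·v(0).
Compatibility check (pure Neumann): taking v ≡ 1 ∈ V gives 0 = ∫_0^π f dx + (1) − (2), i.e. ∫_0^π f dx must equal u'(0) − u'(π) = 1. Indeed ∫_0^π (1/π) dx = 1, so the data are compatible. The solution is then unique only up to an additive constant (fix it e.g. by requiring ∫_0^π u dx = 0).


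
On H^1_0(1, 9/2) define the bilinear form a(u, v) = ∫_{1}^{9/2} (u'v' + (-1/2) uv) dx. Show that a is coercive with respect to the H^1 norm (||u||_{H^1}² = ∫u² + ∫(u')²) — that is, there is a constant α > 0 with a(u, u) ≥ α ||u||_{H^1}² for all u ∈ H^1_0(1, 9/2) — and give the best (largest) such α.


α = (-49 + 8*π^2)/(2*(4*π^2 + 49))

Coercivity of a(·,·) on H^1_0(1, 9/2) means a(u, u) ≥ α ||u||_{H^1}² for every u ∈ H^1_0.
The interval has length L = 7/2, and Poincaré/coercivity depend only on L. Here a(u, u) = ∫(u')² + (-1/2)·∫u².
Here c = -1/2 < 0 with |c| < (π/L)² = 4*π^2/49, so coercivity still holds. The condition a(u,u) ≥ α||u||_{H^1}² reads (1−α)∫(u')² ≥ (α−c)∫u². Any admissible α is ≤ 1 (rapidly oscillating u have ∫u²/∫(u')² → 0), and α = 1 would force 0 ≥ (1−c)∫u², impossible since c < 1; so 1−α > 0. By the sharp Poincaré inequality on H^1_0 of an interval of length L, ∫(u')² ≥ (π/L)²∫u² with equality for the first sine mode sin(π(x−x₀)/L) (x₀ the left endpoint), so the inequality holds for all u iff (1−α)(π/L)² ≥ α − c, i.e. α ≤ ((π/L)² + c)/((π/L)² + 1) = (1 + c(L/π)²)/(1 + (L/π)²). (Direct route, valid since c ≤ 0: Poincaré gives c∫u² ≥ c(L/π)²∫(u')², so a(u,u) ≥ (1 + c(L/π)²)∫(u')², while ||u||_{H^1}² ≤ (1 + (L/π)²)∫(u')²; dividing yields the same α.) With (π/L)² = 4*π^2/49 and c = -1/2, the largest admissible constant is α = ((π/L)² + c)/((π/L)² + 1).
Simplifying, α = (-49 + 8*π^2)/(2*(4*π^2 + 49)).


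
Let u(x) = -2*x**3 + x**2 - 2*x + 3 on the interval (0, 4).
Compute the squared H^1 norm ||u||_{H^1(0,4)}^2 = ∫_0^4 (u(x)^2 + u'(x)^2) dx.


||u||_{H^1}^2 = 97932/7

The H^1 norm (squared) on an interval (0, L) is
  ||u||_{H^1}^2 = ∫_0^L u(x)^2 dx + ∫_0^L u'(x)^2 dx.
Compute u'(x) = -6*x**2 + 2*x - 2.
Then u(x)^2 = 4*x**6 - 4*x**5 + 9*x**4 - 16*x**3 + 10*x**2 - 12*x + 9 and u'(x)^2 = 36*x**4 - 24*x**3 + 28*x**2 - 8*x + 4.
Integrate each monomial from 0 to 4 using ∫_0^4 c·x^n dx = c·4^(n+1)/(n+1):
  ∫_0^4 u(x)^2 dx = ∫_0^4 (4*x^6 - 4*x^5 + 9*x^4 - 16*x^3 + 10*x^2 - 12*x + 9) dx. Term by term:
    ∫_0^4 4*x^6 dx = 65536/7;  ∫_0^4 -4*x^5 dx = -8192/3;  ∫_0^4 9*x^4 dx = 9216/5;
    ∫_0^4 -16*x^3 dx = -1024;  ∫_0^4 10*x^2 dx = 640/3;  ∫_0^4 -12*x dx = -96;
    ∫_0^4 9 dx = 36.
  Sum: 65536/7 − 8192/3 + 9216/5 − 1024 + 640/3 − 96 + 36 = 798436/105.
  ∫_0^4 u'(x)^2 dx = ∫_0^4 (36*x^4 - 24*x^3 + 28*x^2 - 8*x + 4) dx. Term by term:
    ∫_0^4 36*x^4 dx = 36864/5;  ∫_0^4 -24*x^3 dx = -1536;  ∫_0^4 28*x^2 dx = 1792/3;
    ∫_0^4 -8*x dx = -64;  ∫_0^4 4 dx = 16.
  Sum: 36864/5 − 1536 + 1792/3 − 64 + 16 = 95792/15.
Adding: ||u||_{H^1}^2 = 798436/105 + 95792/15 = 97932/7.


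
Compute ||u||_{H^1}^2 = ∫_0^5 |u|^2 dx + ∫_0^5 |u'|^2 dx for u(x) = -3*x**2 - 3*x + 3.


||u||_{H^1}^2 = 19755/2

The H^1 norm (squared) on an interval (0, L) is
  ||u||_{H^1}^2 = ∫_0^L u(x)^2 dx + ∫_0^L u'(x)^2 dx.
Compute u'(x) = -6*x - 3.
Then u(x)^2 = 9*x**4 + 18*x**3 - 9*x**2 - 18*x + 9 and u'(x)^2 = 36*x**2 + 36*x + 9.
Integrate each monomial from 0 to 5 using ∫_0^5 c·x^n dx = c·5^(n+1)/(n+1):
  ∫_0^5 u(x)^2 dx = ∫_0^5 (9*x^4 + 18*x^3 - 9*x^2 - 18*x + 9) dx. Term by term:
    ∫_0^5 9*x^4 dx = 5625;  ∫_0^5 18*x^3 dx = 5625/2;  ∫_0^5 -9*x^2 dx = -375;
    ∫_0^5 -18*x dx = -225;  ∫_0^5 9 dx = 45.
  Sum: 5625 + 5625/2 − 375 − 225 + 45 = 15765/2.
  ∫_0^5 u'(x)^2 dx = ∫_0^5 (36*x^2 + 36*x + 9) dx. Term by term:
    ∫_0^5 36*x^2 dx = 1500;  ∫_0^5 36*x dx = 450;  ∫_0^5 9 dx = 45.
  Sum: 1500 + 450 + 45 = 1995.
Adding: ||u||_{H^1}^2 = 15765/2 + 1995 = 19755/2.


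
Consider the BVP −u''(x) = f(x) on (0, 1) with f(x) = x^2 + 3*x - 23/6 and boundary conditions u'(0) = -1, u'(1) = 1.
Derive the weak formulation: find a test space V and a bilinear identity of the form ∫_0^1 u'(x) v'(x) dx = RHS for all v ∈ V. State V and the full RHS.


V = H^1(0, 1) (v unrestricted at boundary; u is determined up to an additive constant); weak form: ∫_0^1 u'v' dx = ∫_0^1 (x^2 + 3*x - 23/6) v dx + v(1) + v(0) for all v ∈ V.

Multiply both sides by a test function v and integrate from 0 to 1:
  ∫_0^1 −u''(x) v(x) dx = ∫_0^1 f(x) v(x) dx.
Integrate the LHS by parts once:
  ∫_0^1 −u'' v dx = −[u'(x) v(x)]_0^1 + ∫_0^1 u'(x) v'(x) dx.
Thus ∫_0^1 u'(x) v'(x) dx = ∫_0^1 f(x) v(x) dx + [u'(x) v(x)]_0^1.
Choose V so that boundary terms are either known or forced to vanish.
u has inhomogeneous Neumann u'(0) = -1, u'(1) = 1. [u' v]_0^1 = (1)·v(1) − (-1)·v(0) = v(1) + v(0). Take V = H^1(0, 1); boundary term becomes part of RHS.
Weak formulation: find u (satisfying any essential BC) such that ∫_0^1 u'(x) v'(x) dx = ∫_0^1 f v dx + v(1) + v(0) for all v ∈ V (Neumann data are natural BCs: they enter the RHS as boundary terms).
Substituting f(x) = x^2 + 3*x - 23/6, the right-hand side is ∫_0^1 (x^2 + 3*x - 23/6) v dx + v(1) + v(0).
Compatibility check (pure Neumann): taking v ≡ 1 ∈ V gives 0 = ∫_0^1 f dx + (1) − (-1), i.e. ∫_0^1 f dx must equal u'(0) − u'(1) = -2. Indeed ∫_0^1 (x^2 + 3*x - 23/6) dx = -2, so the data are compatible. The solution is then unique only up to an additive constant (fix it e.g. by requiring ∫_0^1 u dx = 0).


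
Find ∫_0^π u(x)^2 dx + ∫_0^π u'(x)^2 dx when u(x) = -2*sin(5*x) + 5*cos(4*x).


||u||_{H^1(0,π)}^2 = -3400/9 + 529*π/2

u'(x) = -20*sin(4*x) - 10*cos(5*x).
Expand u² and (u')² and integrate term by term on (0, π), using: for integers n ≥ 1, ∫_0^π sin²(nx) dx = ∫_0^π cos²(nx) dx = π/2; for n ≠ n', ∫_0^π sin(nx)sin(n'x) dx = ∫_0^π cos(nx)cos(n'x) dx = 0; and by product-to-sum, ∫_0^π sin(nx)cos(n'x) dx = ½∫_0^π [sin((n+n')x) + sin((n−n')x)] dx, which is 0 when n+n' is even and 2n/(n²−n'²) when n+n' is odd (it need not vanish on (0, π)).
  u² squared terms: (-2)²·∫sin(5x)² dx = 4·π/2 = 2*π;  (5)²·∫cos(4x)² dx = 25·π/2 = 25*π/2.
  u² cross terms: 2·(-2)·(5)·∫sin(5x)·cos(4x) dx = -20·(10/9) = -200/9.
  So ∫_0^π u² dx = 2*π + 25*π/2 − 200/9 = -200/9 + 29*π/2.
  (u')² squared terms: (-20)²·∫sin(4x)² dx = 400·π/2 = 200*π;  (-10)²·∫cos(5x)² dx = 100·π/2 = 50*π.
  (u')² cross terms: 2·(-20)·(-10)·∫sin(4x)·cos(5x) dx = 400·(-8/9) = -3200/9.
  So ∫_0^π (u')² dx = 200*π + 50*π − 3200/9 = -3200/9 + 250*π.
||u||_{H^1}^2 = (-200/9 + 29*π/2) + (-3200/9 + 250*π) = -3400/9 + 529*π/2.


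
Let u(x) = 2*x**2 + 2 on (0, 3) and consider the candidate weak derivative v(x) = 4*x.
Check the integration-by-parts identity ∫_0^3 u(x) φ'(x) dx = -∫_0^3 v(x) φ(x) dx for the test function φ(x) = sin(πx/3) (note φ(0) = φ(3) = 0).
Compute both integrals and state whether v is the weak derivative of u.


LHS = -36/π, RHS = -36/π. Yes, v = u' weakly.

u(x) = 2*x**2 + 2, classical derivative u'(x) = 4*x.
φ(x) = sin(πx/3), so φ'(x) = π*cos(π*x/3)/3.
Note φ(0) = φ(3) = 0, so the boundary term u·φ vanishes.
LHS = ∫_0^3 u(x) φ'(x) dx = ∫_0^3 (2*π*x^2*cos(π*x/3)/3 + 2*π*cos(π*x/3)/3) dx. Term by term:
  ∫_0^3 2*π*cos(π*x/3)/3 dx = 0;  ∫_0^3 2*π*x^2*cos(π*x/3)/3 dx = -36/π.
Sum: 0 − 36/π = -36/π.
So LHS = -36/π.
∫_0^3 v(x) φ(x) dx = ∫_0^3 (4*x*sin(π*x/3)) dx. Term by term:
  ∫_0^3 4*x*sin(π*x/3) dx = 36/π.
So RHS = -∫_0^3 v(x) φ(x) dx = -36/π.
LHS = RHS, so the identity holds for this test φ.
Moreover u is smooth here and v(x) = u'(x) = 4*x pointwise, so the identity holds for every test function. Hence v is the weak derivative of u.


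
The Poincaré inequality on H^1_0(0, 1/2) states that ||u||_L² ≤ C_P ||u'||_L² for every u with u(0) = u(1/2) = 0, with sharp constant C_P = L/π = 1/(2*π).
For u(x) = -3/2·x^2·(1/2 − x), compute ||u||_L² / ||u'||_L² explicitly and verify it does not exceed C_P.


||u||_L² / ||u'||_L² = sqrt(14)/28 < C_P = 1/(2*π).

u(x) = -3/2·x^2·(1/2 − x), so u'(x) = 3*x*(3*x - 1)/2.
u(x) = -3/2·x^2·(1/2 − x) vanishes at x = 0 and x = 1/2, so u ∈ H^1_0(0, 1/2). Differentiate via the product rule and integrate the resulting polynomials term by term.
  ∫_0^1/2 u² dx = ∫_0^1/2 (9*x^6/4 - 9*x^5/4 + 9*x^4/16) dx. Term by term:
    ∫_0^1/2 9*x^6/4 dx = 9/3584;  ∫_0^1/2 -9*x^5/4 dx = -3/512;  ∫_0^1/2 9*x^4/16 dx = 9/2560.
  Sum: 9/3584 − 3/512 + 9/2560 = 3/17920.
  ∫_0^1/2 (u')² dx = ∫_0^1/2 (81*x^4/4 - 27*x^3/2 + 9*x^2/4) dx. Term by term:
    ∫_0^1/2 81*x^4/4 dx = 81/640;  ∫_0^1/2 -27*x^3/2 dx = -27/128;  ∫_0^1/2 9*x^2/4 dx = 3/32.
  Sum: 81/640 − 27/128 + 3/32 = 3/320.
∫_0^1/2 u² dx = 3/17920, so ||u||_L² = sqrt(210)/1120.
∫_0^1/2 (u')² dx = 3/320, so ||u'||_L² = sqrt(15)/40.
Ratio ||u||_L² / ||u'||_L² = sqrt(14)/28.
Sharp Poincaré constant on H^1_0(0, 1/2) is C_P = L/π = 1/(2*π), achieved by sin(2*π·x).
A polynomial bump cannot attain the sharp Poincaré constant (only the first sine eigenfunction does), so the ratio is strictly less than C_P, consistent with ||u||_L² ≤ C_P ||u'||_L².


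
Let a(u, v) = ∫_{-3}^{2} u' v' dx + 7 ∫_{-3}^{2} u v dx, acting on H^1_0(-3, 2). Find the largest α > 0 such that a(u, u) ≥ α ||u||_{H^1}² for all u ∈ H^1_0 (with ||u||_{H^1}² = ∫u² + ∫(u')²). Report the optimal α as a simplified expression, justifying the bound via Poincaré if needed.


α = 1

Coercivity of a(·,·) on H^1_0(-3, 2) means a(u, u) ≥ α ||u||_{H^1}² for every u ∈ H^1_0.
The interval has length L = 5, and Poincaré/coercivity depend only on L. Here a(u, u) = ∫(u')² + (7)·∫u².
Here c = 7 ≥ 1, so a(u,u) = ∫(u')² + c∫u² ≥ ∫(u')² + ∫u² = ||u||_{H^1}², i.e. α = 1 works. No larger α is possible: a(u,u) ≥ α||u||_{H^1}² means (1−α)∫(u')² ≥ (α−c)∫u², and for the modes u_n = sin(nπ(x−x₀)/L) (x₀ the left endpoint) one has ∫u_n²/∫(u_n')² = (L/(nπ))² → 0, so a(u_n,u_n)/||u_n||_{H^1}² → 1. Hence the optimal constant is α = 1.
Therefore α = 1.


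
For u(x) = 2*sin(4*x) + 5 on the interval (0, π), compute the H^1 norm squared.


||u||_{H^1(0,π)}^2 = 59*π

u'(x) = 8*cos(4*x).
Expand u² and (u')² and integrate term by term on (0, π), using: for integers n ≥ 1, ∫_0^π sin²(nx) dx = ∫_0^π cos²(nx) dx = π/2; for n ≠ n', ∫_0^π sin(nx)sin(n'x) dx = ∫_0^π cos(nx)cos(n'x) dx = 0; and by product-to-sum, ∫_0^π sin(nx)cos(n'x) dx = ½∫_0^π [sin((n+n')x) + sin((n−n')x)] dx, which is 0 when n+n' is even and 2n/(n²−n'²) when n+n' is odd (it need not vanish on (0, π)). For the constant mode: ∫_0^π 1 dx = π, ∫_0^π cos(nx) dx = 0, ∫_0^π sin(nx) dx = (1−(−1)^n)/n.
  u² squared terms: (5)²·∫1 dx = 25·π = 25*π;  (2)²·∫sin(4x)² dx = 4·π/2 = 2*π.
  u² cross terms: 2·(5)·(2)·∫1·sin(4x) dx = 20·(0) = 0.
  So ∫_0^π u² dx = 25*π + 2*π + 0 = 27*π.
  (u')² squared terms: (8)²·∫cos(4x)² dx = 64·π/2 = 32*π.
  So ∫_0^π (u')² dx = 32*π.
||u||_{H^1}^2 = (27*π) + (32*π) = 59*π.


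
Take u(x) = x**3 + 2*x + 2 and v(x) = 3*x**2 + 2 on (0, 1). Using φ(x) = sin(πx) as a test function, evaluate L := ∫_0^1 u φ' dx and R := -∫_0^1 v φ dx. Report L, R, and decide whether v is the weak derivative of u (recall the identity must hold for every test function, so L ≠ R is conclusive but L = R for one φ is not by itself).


LHS = -7/π + 12/π^3, RHS = -7/π + 12/π^3. Yes, v = u' weakly.

u(x) = x**3 + 2*x + 2, classical derivative u'(x) = 3*x**2 + 2.
φ(x) = sin(πx), so φ'(x) = π*cos(π*x).
Note φ(0) = φ(1) = 0, so the boundary term u·φ vanishes.
LHS = ∫_0^1 u(x) φ'(x) dx = ∫_0^1 (π*x^3*cos(π*x) + 2*π*x*cos(π*x) + 2*π*cos(π*x)) dx. Term by term:
  ∫_0^1 2*π*cos(π*x) dx = 0;  ∫_0^1 π*x^3*cos(π*x) dx = -3/π + 12/π^3;  ∫_0^1 2*π*x*cos(π*x) dx = -4/π.
Sum: 0 + -3/π + 12/π^3 − 4/π = -7/π + 12/π^3.
So LHS = -7/π + 12/π^3.
∫_0^1 v(x) φ(x) dx = ∫_0^1 (3*x^2*sin(π*x) + 2*sin(π*x)) dx. Term by term:
  ∫_0^1 2*sin(π*x) dx = 4/π;  ∫_0^1 3*x^2*sin(π*x) dx = -12/π^3 + 3/π.
Sum: 4/π + -12/π^3 + 3/π = -12/π^3 + 7/π.
So RHS = -∫_0^1 v(x) φ(x) dx = -7/π + 12/π^3.
LHS = RHS, so the identity holds for this test φ.
Moreover u is smooth here and v(x) = u'(x) = 3*x**2 + 2 pointwise, so the identity holds for every test function. Hence v is the weak derivative of u.


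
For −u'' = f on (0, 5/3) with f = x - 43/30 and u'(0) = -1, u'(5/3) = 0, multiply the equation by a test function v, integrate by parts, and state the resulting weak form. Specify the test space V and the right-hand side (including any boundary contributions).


V = H^1(0, 5/3) (v unrestricted at boundary; u is determined up to an additive constant); weak form: ∫_0^5/3 u'v' dx = ∫_0^5/3 (x - 43/30) v dx + v(0) for all v ∈ V.

Multiply both sides by a test function v and integrate from 0 to 5/3:
  ∫_0^5/3 −u''(x) v(x) dx = ∫_0^5/3 f(x) v(x) dx.
Integrate the LHS by parts once:
  ∫_0^5/3 −u'' v dx = −[u'(x) v(x)]_0^5/3 + ∫_0^5/3 u'(x) v'(x) dx.
Thus ∫_0^5/3 u'(x) v'(x) dx = ∫_0^5/3 f(x) v(x) dx + [u'(x) v(x)]_0^5/3.
Choose V so that boundary terms are either known or forced to vanish.
u has inhomogeneous Neumann u'(0) = -1, u'(5/3) = 0. [u' v]_0^5/3 = (0)·v(5/3) − (-1)·v(0) = v(0). Take V = H^1(0, 5/3); boundary term becomes part of RHS.
Weak formulation: find u (satisfying any essential BC) such that ∫_0^5/3 u'(x) v'(x) dx = ∫_0^5/3 f v dx + v(0) for all v ∈ V (Neumann data are natural BCs: they enter the RHS as boundary terms).
Substituting f(x) = x - 43/30, the right-hand side is ∫_0^5/3 (x - 43/30) v dx + v(0).
Compatibility check (pure Neumann): taking v ≡ 1 ∈ V gives 0 = ∫_0^5/3 f dx + (0) − (-1), i.e. ∫_0^5/3 f dx must equal u'(0) − u'(5/3) = -1. Indeed ∫_0^5/3 (x - 43/30) dx = -1, so the data are compatible. The solution is then unique only up to an additive constant (fix it e.g. by requiring ∫_0^5/3 u dx = 0).


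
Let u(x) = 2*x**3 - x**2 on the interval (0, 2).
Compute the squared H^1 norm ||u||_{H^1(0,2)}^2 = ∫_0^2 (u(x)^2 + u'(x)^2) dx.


||u||_{H^1}^2 = 6368/35

The H^1 norm (squared) on an interval (0, L) is
  ||u||_{H^1}^2 = ∫_0^L u(x)^2 dx + ∫_0^L u'(x)^2 dx.
Compute u'(x) = 6*x**2 - 2*x.
Then u(x)^2 = 4*x**6 - 4*x**5 + x**4 and u'(x)^2 = 36*x**4 - 24*x**3 + 4*x**2.
Integrate each monomial from 0 to 2 using ∫_0^2 c·x^n dx = c·2^(n+1)/(n+1):
  ∫_0^2 u(x)^2 dx = ∫_0^2 (4*x^6 - 4*x^5 + x^4) dx. Term by term:
    ∫_0^2 4*x^6 dx = 512/7;  ∫_0^2 -4*x^5 dx = -128/3;  ∫_0^2 x^4 dx = 32/5.
  Sum: 512/7 − 128/3 + 32/5 = 3872/105.
  ∫_0^2 u'(x)^2 dx = ∫_0^2 (36*x^4 - 24*x^3 + 4*x^2) dx. Term by term:
    ∫_0^2 36*x^4 dx = 1152/5;  ∫_0^2 -24*x^3 dx = -96;  ∫_0^2 4*x^2 dx = 32/3.
  Sum: 1152/5 − 96 + 32/3 = 2176/15.
Adding: ||u||_{H^1}^2 = 3872/105 + 2176/15 = 6368/35.


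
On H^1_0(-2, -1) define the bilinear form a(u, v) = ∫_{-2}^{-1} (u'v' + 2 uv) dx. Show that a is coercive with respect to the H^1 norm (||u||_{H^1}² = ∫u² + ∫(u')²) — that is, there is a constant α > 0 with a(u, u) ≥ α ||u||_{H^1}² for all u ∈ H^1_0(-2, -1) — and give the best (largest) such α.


α = 1

Coercivity of a(·,·) on H^1_0(-2, -1) means a(u, u) ≥ α ||u||_{H^1}² for every u ∈ H^1_0.
The interval has length L = 1, and Poincaré/coercivity depend only on L. Here a(u, u) = ∫(u')² + (2)·∫u².
Here c = 2 ≥ 1, so a(u,u) = ∫(u')² + c∫u² ≥ ∫(u')² + ∫u² = ||u||_{H^1}², i.e. α = 1 works. No larger α is possible: a(u,u) ≥ α||u||_{H^1}² means (1−α)∫(u')² ≥ (α−c)∫u², and for the modes u_n = sin(nπ(x−x₀)/L) (x₀ the left endpoint) one has ∫u_n²/∫(u_n')² = (L/(nπ))² → 0, so a(u_n,u_n)/||u_n||_{H^1}² → 1. Hence the optimal constant is α = 1.
Therefore α = 1.


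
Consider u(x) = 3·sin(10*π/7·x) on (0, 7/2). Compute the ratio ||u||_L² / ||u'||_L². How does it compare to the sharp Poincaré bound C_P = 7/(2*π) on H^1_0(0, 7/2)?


||u||_L² / ||u'||_L² = 7/(10*π) < C_P = 7/(2*π).

u(x) = 3·sin(10*π/7·x), so u'(x) = 30*π*cos(10*π*x/7)/7.
Writing u(x) = A·sin(kπx/L) with A = 3 and k = 5, use ∫_0^L sin²(kπx/L) dx = L/2 and ∫_0^L cos²(kπx/L) dx = L/2.
u² = 9·sin²(10*π/7·x) and (u')² = 900*π^2/49·cos²(10*π/7·x), and each of sin², cos² integrates to L/2 = 7/4 over (0, 7/2).
∫_0^7/2 u² dx = 63/4, so ||u||_L² = 3*sqrt(7)/2.
∫_0^7/2 (u')² dx = 225*π^2/7, so ||u'||_L² = 15*sqrt(7)*π/7.
Ratio ||u||_L² / ||u'||_L² = 7/(10*π).
Sharp Poincaré constant on H^1_0(0, 7/2) is C_P = L/π = 7/(2*π), achieved by sin(2*π/7·x).
This is the k = 5 harmonic; the ratio L/(kπ) is strictly less than C_P = L/π, consistent with the sharp inequality ||u||_L² ≤ C_P ||u'||_L².


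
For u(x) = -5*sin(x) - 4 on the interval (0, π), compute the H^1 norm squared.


||u||_{H^1(0,π)}^2 = 80 + 41*π

u'(x) = -5*cos(x).
Expand u² and (u')² and integrate term by term on (0, π), using: for integers n ≥ 1, ∫_0^π sin²(nx) dx = ∫_0^π cos²(nx) dx = π/2; for n ≠ n', ∫_0^π sin(nx)sin(n'x) dx = ∫_0^π cos(nx)cos(n'x) dx = 0; and by product-to-sum, ∫_0^π sin(nx)cos(n'x) dx = ½∫_0^π [sin((n+n')x) + sin((n−n')x)] dx, which is 0 when n+n' is even and 2n/(n²−n'²) when n+n' is odd (it need not vanish on (0, π)). For the constant mode: ∫_0^π 1 dx = π, ∫_0^π cos(nx) dx = 0, ∫_0^π sin(nx) dx = (1−(−1)^n)/n.
  u² squared terms: (-4)²·∫1 dx = 16·π = 16*π;  (-5)²·∫sin(x)² dx = 25·π/2 = 25*π/2.
  u² cross terms: 2·(-4)·(-5)·∫1·sin(x) dx = 40·(2) = 80.
  So ∫_0^π u² dx = 16*π + 25*π/2 + 80 = 80 + 57*π/2.
  (u')² squared terms: (-5)²·∫cos(x)² dx = 25·π/2 = 25*π/2.
  So ∫_0^π (u')² dx = 25*π/2.
||u||_{H^1}^2 = (80 + 57*π/2) + (25*π/2) = 80 + 41*π.


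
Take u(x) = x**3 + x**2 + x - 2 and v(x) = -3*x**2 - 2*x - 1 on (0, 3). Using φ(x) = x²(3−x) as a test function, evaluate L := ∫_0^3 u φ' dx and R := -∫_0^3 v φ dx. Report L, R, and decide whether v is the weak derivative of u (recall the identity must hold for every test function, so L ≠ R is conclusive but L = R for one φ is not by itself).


LHS = -2079/20, RHS = 2079/20. No, v is not the weak derivative of u.

u(x) = x**3 + x**2 + x - 2, classical derivative u'(x) = 3*x**2 + 2*x + 1.
φ(x) = x²(3−x), so φ'(x) = 3*x*(2 - x).
Note φ(0) = φ(3) = 0, so the boundary term u·φ vanishes.
LHS = ∫_0^3 u(x) φ'(x) dx = ∫_0^3 (-3*x^5 + 3*x^4 + 3*x^3 + 12*x^2 - 12*x) dx. Term by term:
  ∫_0^3 -3*x^5 dx = -729/2;  ∫_0^3 3*x^4 dx = 729/5;  ∫_0^3 3*x^3 dx = 243/4;
  ∫_0^3 12*x^2 dx = 108;  ∫_0^3 -12*x dx = -54.
Sum: -729/2 + 729/5 + 243/4 + 108 − 54 = -2079/20.
So LHS = -2079/20.
∫_0^3 v(x) φ(x) dx = ∫_0^3 (3*x^5 - 7*x^4 - 5*x^3 - 3*x^2) dx. Term by term:
  ∫_0^3 3*x^5 dx = 729/2;  ∫_0^3 -7*x^4 dx = -1701/5;  ∫_0^3 -5*x^3 dx = -405/4;
  ∫_0^3 -3*x^2 dx = -27.
Sum: 729/2 − 1701/5 − 405/4 − 27 = -2079/20.
So RHS = -∫_0^3 v(x) φ(x) dx = 2079/20.
LHS − RHS = -2079/10 ≠ 0, so the identity fails.
(For a valid weak derivative the identity must hold for EVERY test function, in particular this one. The failure shows v is NOT the weak derivative of u.)
Correct weak derivative would be u'(x) = 3*x**2 + 2*x + 1.


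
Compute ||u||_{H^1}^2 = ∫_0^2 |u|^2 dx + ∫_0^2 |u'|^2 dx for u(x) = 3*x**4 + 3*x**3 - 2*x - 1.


||u||_{H^1}^2 = 649066/105

The H^1 norm (squared) on an interval (0, L) is
  ||u||_{H^1}^2 = ∫_0^L u(x)^2 dx + ∫_0^L u'(x)^2 dx.
Compute u'(x) = 12*x**3 + 9*x**2 - 2.
Then u(x)^2 = 9*x**8 + 18*x**7 + 9*x**6 - 12*x**5 - 18*x**4 - 6*x**3 + 4*x**2 + 4*x + 1 and u'(x)^2 = 144*x**6 + 216*x**5 + 81*x**4 - 48*x**3 - 36*x**2 + 4.
Integrate each monomial from 0 to 2 using ∫_0^2 c·x^n dx = c·2^(n+1)/(n+1):
  ∫_0^2 u(x)^2 dx = ∫_0^2 (9*x^8 + 18*x^7 + 9*x^6 - 12*x^5 - 18*x^4 - 6*x^3 + 4*x^2 + 4*x + 1) dx. Term by term:
    ∫_0^2 9*x^8 dx = 512;  ∫_0^2 18*x^7 dx = 576;  ∫_0^2 9*x^6 dx = 1152/7;
    ∫_0^2 -12*x^5 dx = -128;  ∫_0^2 -18*x^4 dx = -576/5;  ∫_0^2 -6*x^3 dx = -24;
    ∫_0^2 4*x^2 dx = 32/3;  ∫_0^2 4*x dx = 8;  ∫_0^2 1 dx = 2.
  Sum: 512 + 576 + 1152/7 − 128 − 576/5 − 24 + 32/3 + 8 + 2 = 105634/105.
  ∫_0^2 u'(x)^2 dx = ∫_0^2 (144*x^6 + 216*x^5 + 81*x^4 - 48*x^3 - 36*x^2 + 4) dx. Term by term:
    ∫_0^2 144*x^6 dx = 18432/7;  ∫_0^2 216*x^5 dx = 2304;  ∫_0^2 81*x^4 dx = 2592/5;
    ∫_0^2 -48*x^3 dx = -192;  ∫_0^2 -36*x^2 dx = -96;  ∫_0^2 4 dx = 8.
  Sum: 18432/7 + 2304 + 2592/5 − 192 − 96 + 8 = 181144/35.
Adding: ||u||_{H^1}^2 = 105634/105 + 181144/35 = 649066/105.


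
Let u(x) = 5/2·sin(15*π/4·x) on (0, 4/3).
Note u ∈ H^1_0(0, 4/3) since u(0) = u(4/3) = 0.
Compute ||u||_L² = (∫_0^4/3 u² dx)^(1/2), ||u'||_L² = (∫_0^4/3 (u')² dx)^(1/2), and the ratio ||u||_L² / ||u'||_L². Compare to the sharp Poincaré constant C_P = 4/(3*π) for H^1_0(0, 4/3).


||u||_L² / ||u'||_L² = 4/(15*π) < C_P = 4/(3*π).

u(x) = 5/2·sin(15*π/4·x), so u'(x) = 75*π*cos(15*π*x/4)/8.
Writing u(x) = A·sin(kπx/L) with A = 5/2 and k = 5, use ∫_0^L sin²(kπx/L) dx = L/2 and ∫_0^L cos²(kπx/L) dx = L/2.
u² = 25/4·sin²(15*π/4·x) and (u')² = 5625*π^2/64·cos²(15*π/4·x), and each of sin², cos² integrates to L/2 = 2/3 over (0, 4/3).
∫_0^4/3 u² dx = 25/6, so ||u||_L² = 5*sqrt(6)/6.
∫_0^4/3 (u')² dx = 1875*π^2/32, so ||u'||_L² = 25*sqrt(6)*π/8.
Ratio ||u||_L² / ||u'||_L² = 4/(15*π).
Sharp Poincaré constant on H^1_0(0, 4/3) is C_P = L/π = 4/(3*π), achieved by sin(3*π/4·x).
This is the k = 5 harmonic; the ratio L/(kπ) is strictly less than C_P = L/π, consistent with the sharp inequality ||u||_L² ≤ C_P ||u'||_L².
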